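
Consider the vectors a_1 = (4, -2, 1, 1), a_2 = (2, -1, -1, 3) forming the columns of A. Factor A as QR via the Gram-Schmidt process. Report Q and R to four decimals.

a_1 = (4, -2, 1, 1); ‖a_1‖ = 4.6904, so e_1 = (0.8528, -0.4264, 0.2132, 0.2132).
e_1·a_2 = 0.8528·2 + (-0.4264)·(-1) + 0.2132·(-1) + 0.2132·3 = 2.5584.
u_2 = a_2 − 2.5584·e_1 = (-0.1818, 0.0909, -1.5455, 2.4545).
‖u_2‖ = 2.9077, so e_2 = (-0.0625, 0.0313, -0.5315, 0.8442).

Q = [[0.8528, -0.0625], [-0.4264, 0.0313], [0.2132, -0.5315], [0.2132, 0.8442]], R = [[4.6904, 2.5584], [0.0000, 2.9077]]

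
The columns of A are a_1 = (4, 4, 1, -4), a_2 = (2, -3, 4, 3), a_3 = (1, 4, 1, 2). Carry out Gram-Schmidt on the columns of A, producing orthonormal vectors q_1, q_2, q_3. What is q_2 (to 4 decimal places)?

q_2 = (0.5032, -0.3412, 0.7169, 0.3412)

a_1 = (4, 4, 1, -4); ‖a_1‖ = 7.0000, so q_1 = (0.5714, 0.5714, 0.1429, -0.5714).
q_1·a_2 = 0.5714·2 + 0.5714·(-3) + 0.1429·4 + (-0.5714)·3 = -1.7143.
u_2 = a_2 + 1.7143·q_1 = (2.9796, -2.0204, 4.2449, 2.0204).
‖u_2‖ = 5.9213, so q_2 = (0.5032, -0.3412, 0.7169, 0.3412).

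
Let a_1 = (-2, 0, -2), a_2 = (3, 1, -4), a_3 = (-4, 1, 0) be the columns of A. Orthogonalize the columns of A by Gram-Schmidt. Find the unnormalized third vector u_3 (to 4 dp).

a_1 = (-2, 0, -2); ‖a_1‖ = 2.8284, so q_1 = (-0.7071, 0.0000, -0.7071).
q_1·a_2 = (-0.7071)·3 + 0.0000·1 + (-0.7071)·(-4) = 0.7071.
u_2 = a_2 − 0.7071·q_1 = (3.5000, 1.0000, -3.5000).
‖u_2‖ = 5.0498, so q_2 = (0.6931, 0.1980, -0.6931).
q_1·a_3 = (-0.7071)·(-4) + 0.0000·1 + (-0.7071)·0 = 2.8284; q_2·a_3 = 0.6931·(-4) + 0.1980·1 + (-0.6931)·0 = -2.5744.
u_3 = a_3 − 2.8284·q_1 + 2.5744·q_2 = (-0.2157, 1.5098, 0.2157).

u_3 = (-0.2157, 1.5098, 0.2157)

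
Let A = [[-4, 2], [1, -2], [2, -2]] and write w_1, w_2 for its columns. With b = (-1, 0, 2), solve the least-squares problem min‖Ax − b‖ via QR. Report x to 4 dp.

x = (0.2143, -0.2500)

w_1 = (-4, 1, 2); ‖w_1‖ = 4.5826, so e_1 = (-0.8729, 0.2182, 0.4364).
e_1·w_2 = (-0.8729)·2 + 0.2182·(-2) + 0.4364·(-2) = -3.0551.
u_2 = w_2 + 3.0551·e_1 = (-0.6667, -1.3333, -0.6667).
‖u_2‖ = 1.6330, so e_2 = (-0.4082, -0.8165, -0.4082).
Qᵀb = (1.7457, -0.4082).
Back-substitute: x_2 = -0.4082/1.6330 = -0.2500.
x_1 = (1.7457 + 3.0551·(-0.2500))/4.5826 = 0.2143.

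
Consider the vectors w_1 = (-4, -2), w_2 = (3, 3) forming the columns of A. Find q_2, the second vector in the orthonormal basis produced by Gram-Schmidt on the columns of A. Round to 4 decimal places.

w_1 = (-4, -2); ‖w_1‖ = 4.4721, so q_1 = (-0.8944, -0.4472).
q_1·w_2 = (-0.8944)·3 + (-0.4472)·3 = -4.0249.
u_2 = w_2 + 4.0249·q_1 = (-0.6000, 1.2000).
‖u_2‖ = 1.3416, so q_2 = (-0.4472, 0.8944).

q_2 = (-0.4472, 0.8944)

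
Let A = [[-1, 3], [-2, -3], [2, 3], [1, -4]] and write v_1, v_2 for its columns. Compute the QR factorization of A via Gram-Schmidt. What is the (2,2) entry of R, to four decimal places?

r_{22} = 6.3640

v_1 = (-1, -2, 2, 1); ‖v_1‖ = 3.1623, so e_1 = (-0.3162, -0.6325, 0.6325, 0.3162).
e_1·v_2 = (-0.3162)·3 + (-0.6325)·(-3) + 0.6325·3 + 0.3162·(-4) = 1.5811.
u_2 = v_2 − 1.5811·e_1 = (3.5000, -2.0000, 2.0000, -4.5000).
r_{22} = ‖u_2‖ = 6.3640.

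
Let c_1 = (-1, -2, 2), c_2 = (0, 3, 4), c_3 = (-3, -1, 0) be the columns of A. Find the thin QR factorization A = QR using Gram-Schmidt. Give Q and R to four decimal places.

Q = [[-0.3333, 0.0448, -0.9417], [-0.6667, 0.6951, 0.2691], [0.6667, 0.7175, -0.2018]], R = [[3.0000, 0.6667, 1.6667], [0.0000, 4.9554, -0.8296], [0.0000, 0.0000, 2.5562]]

q_1 = c_1/‖c_1‖ = (-1, -2, 2)/3.0000 = (-0.3333, -0.6667, 0.6667).
r_{12} = q_1·c_2 = 0.6667.
u_2 = c_2 − 0.6667·q_1 = (0.2222, 3.4444, 3.5556).
‖u_2‖ = 4.9554, so q_2 = (0.0448, 0.6951, 0.7175).
r_{13} = q_1·c_3 = 1.6667; r_{23} = q_2·c_3 = -0.8296.
u_3 = c_3 − 1.6667·q_1 + 0.8296·q_2 = (-2.4072, 0.6878, -0.5158).
‖u_3‖ = 2.5562, so q_3 = (-0.9417, 0.2691, -0.2018).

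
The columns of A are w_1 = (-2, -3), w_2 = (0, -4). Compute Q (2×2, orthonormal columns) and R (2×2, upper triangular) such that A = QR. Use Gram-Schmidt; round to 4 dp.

w_1 = (-2, -3); ‖w_1‖ = 3.6056, so q_1 = (-0.5547, -0.8321).
q_1·w_2 = (-0.5547)·0 + (-0.8321)·(-4) = 3.3282.
u_2 = w_2 − 3.3282·q_1 = (1.8462, -1.2308).
‖u_2‖ = 2.2188, so q_2 = (0.8321, -0.5547).

Q = [[-0.5547, 0.8321], [-0.8321, -0.5547]], R = [[3.6056, 3.3282], [0.0000, 2.2188]]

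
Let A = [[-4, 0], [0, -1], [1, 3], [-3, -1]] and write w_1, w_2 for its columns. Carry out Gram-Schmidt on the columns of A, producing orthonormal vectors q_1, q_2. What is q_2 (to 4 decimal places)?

q_1 = w_1/‖w_1‖ = (-4, 0, 1, -3)/5.0990 = (-0.7845, 0.0000, 0.1961, -0.5883).
r_{12} = q_1·w_2 = 1.1767.
u_2 = w_2 − 1.1767·q_1 = (0.9231, -1.0000, 2.7692, -0.3077).
‖u_2‖ = 3.1009, so q_2 = (0.2977, -0.3225, 0.8931, -0.0992).

q_2 = (0.2977, -0.3225, 0.8931, -0.0992)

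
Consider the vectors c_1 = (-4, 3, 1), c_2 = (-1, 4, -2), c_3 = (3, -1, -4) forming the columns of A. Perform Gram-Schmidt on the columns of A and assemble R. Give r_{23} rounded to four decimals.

c_1 = (-4, 3, 1); ‖c_1‖ = 5.0990, so q_1 = (-0.7845, 0.5883, 0.1961).
q_1·c_2 = (-0.7845)·(-1) + 0.5883·4 + 0.1961·(-2) = 2.7456.
u_2 = c_2 − 2.7456·q_1 = (1.1538, 2.3846, -2.5385).
‖u_2‖ = 3.6690, so q_2 = (0.3145, 0.6499, -0.6919).
r_{23} = q_2·c_3 = 3.0610.

r_{23} = 3.0610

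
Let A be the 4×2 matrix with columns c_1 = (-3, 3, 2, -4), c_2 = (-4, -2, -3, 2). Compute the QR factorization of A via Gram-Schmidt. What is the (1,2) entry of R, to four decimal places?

r_{12} = -1.2978

c_1 = (-3, 3, 2, -4); ‖c_1‖ = 6.1644, so q_1 = (-0.4867, 0.4867, 0.3244, -0.6489).
r_{12} = q_1·c_2 = -1.2978.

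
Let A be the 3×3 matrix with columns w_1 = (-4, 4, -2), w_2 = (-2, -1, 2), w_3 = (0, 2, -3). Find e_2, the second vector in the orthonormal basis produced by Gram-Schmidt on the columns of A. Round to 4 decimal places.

e_2 = (-0.6667, -0.3333, 0.6667)

w_1 = (-4, 4, -2); ‖w_1‖ = 6.0000, so e_1 = (-0.6667, 0.6667, -0.3333).
e_1·w_2 = (-0.6667)·(-2) + 0.6667·(-1) + (-0.3333)·2 = 0.0000.
u_2 = w_2 + 0.0000·e_1 = (-2.0000, -1.0000, 2.0000).
‖u_2‖ = 3.0000, so e_2 = (-0.6667, -0.3333, 0.6667).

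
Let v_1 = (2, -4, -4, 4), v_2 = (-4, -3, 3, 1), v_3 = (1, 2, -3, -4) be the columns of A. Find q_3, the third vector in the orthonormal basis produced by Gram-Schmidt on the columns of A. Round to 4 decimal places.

v_1 = (2, -4, -4, 4); ‖v_1‖ = 7.2111, so q_1 = (0.2774, -0.5547, -0.5547, 0.5547).
q_1·v_2 = 0.2774·(-4) + (-0.5547)·(-3) + (-0.5547)·3 + 0.5547·1 = -0.5547.
u_2 = v_2 + 0.5547·q_1 = (-3.8462, -3.3077, 2.6923, 1.3077).
‖u_2‖ = 5.8900, so q_2 = (-0.6530, -0.5616, 0.4571, 0.2220).
q_1·v_3 = 0.2774·1 + (-0.5547)·2 + (-0.5547)·(-3) + 0.5547·(-4) = -1.3868; q_2·v_3 = (-0.6530)·1 + (-0.5616)·2 + 0.4571·(-3) + 0.2220·(-4) = -4.0355.
u_3 = v_3 + 1.3868·q_1 + 4.0355·q_2 = (-1.2506, -1.0355, -1.9246, -2.3348).
‖u_3‖ = 3.4339, so q_3 = (-0.3642, -0.3015, -0.5605, -0.6799).

q_3 = (-0.3642, -0.3015, -0.5605, -0.6799)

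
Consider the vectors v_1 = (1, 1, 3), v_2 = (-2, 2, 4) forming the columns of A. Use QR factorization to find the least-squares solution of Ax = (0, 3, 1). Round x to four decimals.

x = (0.2000, 0.3167)

v_1 = (1, 1, 3); ‖v_1‖ = 3.3166, so e_1 = (0.3015, 0.3015, 0.9045).
e_1·v_2 = 0.3015·(-2) + 0.3015·2 + 0.9045·4 = 3.6181.
u_2 = v_2 − 3.6181·e_1 = (-3.0909, 0.9091, 0.7273).
‖u_2‖ = 3.3029, so e_2 = (-0.9358, 0.2752, 0.2202).
Qᵀb = (1.8091, 1.0459).
Back-substitute: x_2 = 1.0459/3.3029 = 0.3167.
x_1 = (1.8091 − 3.6181·0.3167)/3.3166 = 0.2000.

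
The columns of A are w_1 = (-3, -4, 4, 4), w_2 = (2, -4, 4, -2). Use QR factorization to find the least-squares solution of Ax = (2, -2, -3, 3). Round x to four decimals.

x = (0.0961, -0.1933)

w_1 = (-3, -4, 4, 4); ‖w_1‖ = 7.5498, so e_1 = (-0.3974, -0.5298, 0.5298, 0.5298).
e_1·w_2 = (-0.3974)·2 + (-0.5298)·(-4) + 0.5298·4 + 0.5298·(-2) = 2.3842.
u_2 = w_2 − 2.3842·e_1 = (2.9474, -2.7368, 2.7368, -3.2632).
‖u_2‖ = 5.8580, so e_2 = (0.5031, -0.4672, 0.4672, -0.5570).
Qᵀb = (0.2649, -1.1321).
Back-substitute: x_2 = -1.1321/5.8580 = -0.1933.
x_1 = (0.2649 − 2.3842·(-0.1933))/7.5498 = 0.0961.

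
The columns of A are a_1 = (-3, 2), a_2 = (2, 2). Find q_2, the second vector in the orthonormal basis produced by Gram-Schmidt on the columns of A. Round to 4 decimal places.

q_2 = (0.5547, 0.8321)

a_1 = (-3, 2); ‖a_1‖ = 3.6056, so q_1 = (-0.8321, 0.5547).
q_1·a_2 = (-0.8321)·2 + 0.5547·2 = -0.5547.
u_2 = a_2 + 0.5547·q_1 = (1.5385, 2.3077).
‖u_2‖ = 2.7735, so q_2 = (0.5547, 0.8321).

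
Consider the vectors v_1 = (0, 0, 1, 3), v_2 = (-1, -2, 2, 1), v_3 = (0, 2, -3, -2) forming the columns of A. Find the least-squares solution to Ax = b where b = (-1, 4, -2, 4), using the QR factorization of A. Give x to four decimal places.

e_1 = v_1/‖v_1‖ = (0, 0, 1, 3)/3.1623 = (0.0000, 0.0000, 0.3162, 0.9487).
r_{12} = e_1·v_2 = 1.5811.
u_2 = v_2 − 1.5811·e_1 = (-1.0000, -2.0000, 1.5000, -0.5000).
‖u_2‖ = 2.7386, so e_2 = (-0.3651, -0.7303, 0.5477, -0.1826).
r_{13} = e_1·v_3 = -2.8460; r_{23} = e_2·v_3 = -2.7386.
u_3 = v_3 + 2.8460·e_1 + 2.7386·e_2 = (-1.0000, 0.0000, -0.6000, 0.2000).
‖u_3‖ = 1.1832, so e_3 = (-0.8452, 0.0000, -0.5071, 0.1690).
Qᵀb = (3.1623, -4.3818, 2.5355).
Back-substitute: x_3 = 2.5355/1.1832 = 2.1429.
x_2 = (-4.3818 + 2.7386·2.1429)/2.7386 = 0.5429.
x_1 = (3.1623 − 1.5811·0.5429 + 2.8460·2.1429)/3.1623 = 2.6571.

x = (2.6571, 0.5429, 2.1429)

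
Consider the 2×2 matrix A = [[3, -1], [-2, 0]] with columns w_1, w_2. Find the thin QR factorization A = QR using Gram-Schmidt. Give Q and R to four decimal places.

w_1 = (3, -2); ‖w_1‖ = 3.6056, so q_1 = (0.8321, -0.5547).
q_1·w_2 = 0.8321·(-1) + (-0.5547)·0 = -0.8321.
u_2 = w_2 + 0.8321·q_1 = (-0.3077, -0.4615).
‖u_2‖ = 0.5547, so q_2 = (-0.5547, -0.8321).

Q = [[0.8321, -0.5547], [-0.5547, -0.8321]], R = [[3.6056, -0.8321], [0.0000, 0.5547]]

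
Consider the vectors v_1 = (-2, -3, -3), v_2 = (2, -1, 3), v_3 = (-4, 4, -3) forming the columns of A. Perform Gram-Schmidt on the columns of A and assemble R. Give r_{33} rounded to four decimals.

r_{33} = 1.6641

v_1 = (-2, -3, -3); ‖v_1‖ = 4.6904, so e_1 = (-0.4264, -0.6396, -0.6396).
e_1·v_2 = (-0.4264)·2 + (-0.6396)·(-1) + (-0.6396)·3 = -2.1320.
u_2 = v_2 + 2.1320·e_1 = (1.0909, -2.3636, 1.6364).
‖u_2‖ = 3.0748, so e_2 = (0.3548, -0.7687, 0.5322).
e_1·v_3 = (-0.4264)·(-4) + (-0.6396)·4 + (-0.6396)·(-3) = 1.0660; e_2·v_3 = 0.3548·(-4) + (-0.7687)·4 + 0.5322·(-3) = -6.0905.
u_3 = v_3 − 1.0660·e_1 + 6.0905·e_2 = (-1.3846, 0.0000, 0.9231).
r_{33} = ‖u_3‖ = 1.6641.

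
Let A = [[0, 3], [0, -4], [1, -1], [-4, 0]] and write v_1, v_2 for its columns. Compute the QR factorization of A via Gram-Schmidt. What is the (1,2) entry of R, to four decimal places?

r_{12} = -0.2425

e_1 = v_1/‖v_1‖ = (0, 0, 1, -4)/4.1231 = (0.0000, 0.0000, 0.2425, -0.9701).
r_{12} = e_1·v_2 = -0.2425.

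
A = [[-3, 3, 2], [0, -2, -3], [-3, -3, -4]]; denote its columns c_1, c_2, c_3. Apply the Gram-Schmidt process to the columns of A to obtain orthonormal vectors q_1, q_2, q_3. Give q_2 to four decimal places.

c_1 = (-3, 0, -3); ‖c_1‖ = 4.2426, so q_1 = (-0.7071, 0.0000, -0.7071).
q_1·c_2 = (-0.7071)·3 + 0.0000·(-2) + (-0.7071)·(-3) = 0.0000.
u_2 = c_2 + 0.0000·q_1 = (3.0000, -2.0000, -3.0000).
‖u_2‖ = 4.6904, so q_2 = (0.6396, -0.4264, -0.6396).

q_2 = (0.6396, -0.4264, -0.6396)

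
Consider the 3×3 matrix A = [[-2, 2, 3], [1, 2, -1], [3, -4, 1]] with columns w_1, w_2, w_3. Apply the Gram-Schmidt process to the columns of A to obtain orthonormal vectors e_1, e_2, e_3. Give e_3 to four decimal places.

w_1 = (-2, 1, 3); ‖w_1‖ = 3.7417, so e_1 = (-0.5345, 0.2673, 0.8018).
e_1·w_2 = (-0.5345)·2 + 0.2673·2 + 0.8018·(-4) = -3.7417.
u_2 = w_2 + 3.7417·e_1 = (0.0000, 3.0000, -1.0000).
‖u_2‖ = 3.1623, so e_2 = (0.0000, 0.9487, -0.3162).
e_1·w_3 = (-0.5345)·3 + 0.2673·(-1) + 0.8018·1 = -1.0690; e_2·w_3 = (0.0000)·3 + 0.9487·(-1) + (-0.3162)·1 = -1.2649.
u_3 = w_3 + 1.0690·e_1 + 1.2649·e_2 = (2.4286, 0.4857, 1.4571).
‖u_3‖ = 2.8735, so e_3 = (0.8452, 0.1690, 0.5071).

e_3 = (0.8452, 0.1690, 0.5071)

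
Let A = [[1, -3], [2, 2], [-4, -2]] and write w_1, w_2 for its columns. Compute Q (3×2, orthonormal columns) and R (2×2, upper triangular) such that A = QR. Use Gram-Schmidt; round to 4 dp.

Q = [[0.2182, -0.9457], [0.4364, 0.3152], [-0.8729, -0.0788]], R = [[4.5826, 1.9640], [0.0000, 3.6253]]

w_1 = (1, 2, -4); ‖w_1‖ = 4.5826, so e_1 = (0.2182, 0.4364, -0.8729).
e_1·w_2 = 0.2182·(-3) + 0.4364·2 + (-0.8729)·(-2) = 1.9640.
u_2 = w_2 − 1.9640·e_1 = (-3.4286, 1.1429, -0.2857).
‖u_2‖ = 3.6253, so e_2 = (-0.9457, 0.3152, -0.0788).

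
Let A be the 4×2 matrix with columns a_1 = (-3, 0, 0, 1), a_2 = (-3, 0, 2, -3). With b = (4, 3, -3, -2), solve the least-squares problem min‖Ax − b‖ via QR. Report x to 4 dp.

x = (-1.2826, -0.1957)

a_1 = (-3, 0, 0, 1); ‖a_1‖ = 3.1623, so q_1 = (-0.9487, 0.0000, 0.0000, 0.3162).
q_1·a_2 = (-0.9487)·(-3) + 0.0000·0 + 0.0000·2 + 0.3162·(-3) = 1.8974.
u_2 = a_2 − 1.8974·q_1 = (-1.2000, 0.0000, 2.0000, -3.6000).
‖u_2‖ = 4.2895, so q_2 = (-0.2798, 0.0000, 0.4663, -0.8393).
Qᵀb = (-4.4272, -0.8393).
Back-substitute: x_2 = -0.8393/4.2895 = -0.1957.
x_1 = (-4.4272 − 1.8974·(-0.1957))/3.1623 = -1.2826.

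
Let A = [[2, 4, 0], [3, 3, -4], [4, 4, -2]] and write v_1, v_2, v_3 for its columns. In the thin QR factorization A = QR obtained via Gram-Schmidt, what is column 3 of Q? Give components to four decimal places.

v_1 = (2, 3, 4); ‖v_1‖ = 5.3852, so e_1 = (0.3714, 0.5571, 0.7428).
e_1·v_2 = 0.3714·4 + 0.5571·3 + 0.7428·4 = 6.1279.
u_2 = v_2 − 6.1279·e_1 = (1.7241, -0.4138, -0.5517).
‖u_2‖ = 1.8570, so e_2 = (0.9285, -0.2228, -0.2971).
e_1·v_3 = 0.3714·0 + 0.5571·(-4) + 0.7428·(-2) = -3.7139; e_2·v_3 = 0.9285·0 + (-0.2228)·(-4) + (-0.2971)·(-2) = 1.4856.
u_3 = v_3 + 3.7139·e_1 − 1.4856·e_2 = (0.0000, -1.6000, 1.2000).
‖u_3‖ = 2.0000, so e_3 = (0.0000, -0.8000, 0.6000).

e_3 = (0.0000, -0.8000, 0.6000)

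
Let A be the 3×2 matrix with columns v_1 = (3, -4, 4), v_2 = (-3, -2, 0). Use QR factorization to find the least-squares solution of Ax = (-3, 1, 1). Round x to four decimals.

x = (-0.2068, 0.5226)

v_1 = (3, -4, 4); ‖v_1‖ = 6.4031, so e_1 = (0.4685, -0.6247, 0.6247).
e_1·v_2 = 0.4685·(-3) + (-0.6247)·(-2) + 0.6247·0 = -0.1562.
u_2 = v_2 + 0.1562·e_1 = (-2.9268, -2.0976, 0.0976).
‖u_2‖ = 3.6022, so e_2 = (-0.8125, -0.5823, 0.0271).
Qᵀb = (-1.4056, 1.8823).
Back-substitute: x_2 = 1.8823/3.6022 = 0.5226.
x_1 = (-1.4056 + 0.1562·0.5226)/6.4031 = -0.2068.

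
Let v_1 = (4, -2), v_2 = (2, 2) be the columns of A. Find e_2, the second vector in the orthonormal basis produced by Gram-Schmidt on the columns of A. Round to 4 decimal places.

v_1 = (4, -2); ‖v_1‖ = 4.4721, so e_1 = (0.8944, -0.4472).
e_1·v_2 = 0.8944·2 + (-0.4472)·2 = 0.8944.
u_2 = v_2 − 0.8944·e_1 = (1.2000, 2.4000).
‖u_2‖ = 2.6833, so e_2 = (0.4472, 0.8944).

e_2 = (0.4472, 0.8944)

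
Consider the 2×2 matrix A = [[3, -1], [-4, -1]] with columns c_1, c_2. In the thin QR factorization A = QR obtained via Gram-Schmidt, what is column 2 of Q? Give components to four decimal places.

e_2 = (-0.8000, -0.6000)

c_1 = (3, -4); ‖c_1‖ = 5.0000, so e_1 = (0.6000, -0.8000).
e_1·c_2 = 0.6000·(-1) + (-0.8000)·(-1) = 0.2000.
u_2 = c_2 − 0.2000·e_1 = (-1.1200, -0.8400).
‖u_2‖ = 1.4000, so e_2 = (-0.8000, -0.6000).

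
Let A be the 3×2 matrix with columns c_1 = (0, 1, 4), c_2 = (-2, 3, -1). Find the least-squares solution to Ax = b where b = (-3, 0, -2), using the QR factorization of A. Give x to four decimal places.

x = (-0.4388, 0.5401)

e_1 = c_1/‖c_1‖ = (0, 1, 4)/4.1231 = (0.0000, 0.2425, 0.9701).
r_{12} = e_1·c_2 = -0.2425.
u_2 = c_2 + 0.2425·e_1 = (-2.0000, 3.0588, -0.7647).
‖u_2‖ = 3.7338, so e_2 = (-0.5356, 0.8192, -0.2048).
Qᵀb = (-1.9403, 2.0166).
Back-substitute: x_2 = 2.0166/3.7338 = 0.5401.
x_1 = (-1.9403 + 0.2425·0.5401)/4.1231 = -0.4388.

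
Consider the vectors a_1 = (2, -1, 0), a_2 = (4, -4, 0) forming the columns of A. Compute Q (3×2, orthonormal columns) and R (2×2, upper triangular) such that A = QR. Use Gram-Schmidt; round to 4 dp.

a_1 = (2, -1, 0); ‖a_1‖ = 2.2361, so q_1 = (0.8944, -0.4472, 0.0000).
q_1·a_2 = 0.8944·4 + (-0.4472)·(-4) + 0.0000·0 = 5.3666.
u_2 = a_2 − 5.3666·q_1 = (-0.8000, -1.6000, 0.0000).
‖u_2‖ = 1.7889, so q_2 = (-0.4472, -0.8944, 0.0000).

Q = [[0.8944, -0.4472], [-0.4472, -0.8944], [0.0000, 0.0000]], R = [[2.2361, 5.3666], [0.0000, 1.7889]]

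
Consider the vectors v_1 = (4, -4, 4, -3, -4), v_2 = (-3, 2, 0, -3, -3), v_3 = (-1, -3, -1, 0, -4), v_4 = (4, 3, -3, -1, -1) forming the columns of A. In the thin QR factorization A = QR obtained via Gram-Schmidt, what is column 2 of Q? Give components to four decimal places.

v_1 = (4, -4, 4, -3, -4); ‖v_1‖ = 8.5440, so q_1 = (0.4682, -0.4682, 0.4682, -0.3511, -0.4682).
q_1·v_2 = 0.4682·(-3) + (-0.4682)·2 + 0.4682·0 + (-0.3511)·(-3) + (-0.4682)·(-3) = 0.1170.
u_2 = v_2 − 0.1170·q_1 = (-3.0548, 2.0548, -0.0548, -2.9589, -2.9452).
‖u_2‖ = 5.5665, so q_2 = (-0.5488, 0.3691, -0.0098, -0.5316, -0.5291).

q_2 = (-0.5488, 0.3691, -0.0098, -0.5316, -0.5291)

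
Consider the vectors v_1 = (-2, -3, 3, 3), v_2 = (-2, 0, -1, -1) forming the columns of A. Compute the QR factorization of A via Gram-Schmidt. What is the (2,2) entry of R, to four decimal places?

v_1 = (-2, -3, 3, 3); ‖v_1‖ = 5.5678, so e_1 = (-0.3592, -0.5388, 0.5388, 0.5388).
e_1·v_2 = (-0.3592)·(-2) + (-0.5388)·0 + 0.5388·(-1) + 0.5388·(-1) = -0.3592.
u_2 = v_2 + 0.3592·e_1 = (-2.1290, -0.1935, -0.8065, -0.8065).
r_{22} = ‖u_2‖ = 2.4230.

r_{22} = 2.4230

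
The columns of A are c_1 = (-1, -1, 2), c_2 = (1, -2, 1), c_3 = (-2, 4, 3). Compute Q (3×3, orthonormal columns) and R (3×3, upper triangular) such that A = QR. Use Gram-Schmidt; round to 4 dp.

c_1 = (-1, -1, 2); ‖c_1‖ = 2.4495, so q_1 = (-0.4082, -0.4082, 0.8165).
q_1·c_2 = (-0.4082)·1 + (-0.4082)·(-2) + 0.8165·1 = 1.2247.
u_2 = c_2 − 1.2247·q_1 = (1.5000, -1.5000, 0.0000).
‖u_2‖ = 2.1213, so q_2 = (0.7071, -0.7071, 0.0000).
q_1·c_3 = (-0.4082)·(-2) + (-0.4082)·4 + 0.8165·3 = 1.6330; q_2·c_3 = 0.7071·(-2) + (-0.7071)·4 + (0.0000)·3 = -4.2426.
u_3 = c_3 − 1.6330·q_1 + 4.2426·q_2 = (1.6667, 1.6667, 1.6667).
‖u_3‖ = 2.8868, so q_3 = (0.5774, 0.5774, 0.5774).

Q = [[-0.4082, 0.7071, 0.5774], [-0.4082, -0.7071, 0.5774], [0.8165, 0.0000, 0.5774]], R = [[2.4495, 1.2247, 1.6330], [0.0000, 2.1213, -4.2426], [0.0000, 0.0000, 2.8868]]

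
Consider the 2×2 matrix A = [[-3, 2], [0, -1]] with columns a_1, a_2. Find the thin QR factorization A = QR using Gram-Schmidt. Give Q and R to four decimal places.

Q = [[-1.0000, 0.0000], [0.0000, -1.0000]], R = [[3.0000, -2.0000], [0.0000, 1.0000]]

a_1 = (-3, 0); ‖a_1‖ = 3.0000, so q_1 = (-1.0000, 0.0000).
q_1·a_2 = (-1.0000)·2 + 0.0000·(-1) = -2.0000.
u_2 = a_2 + 2.0000·q_1 = (0.0000, -1.0000).
‖u_2‖ = 1.0000, so q_2 = (0.0000, -1.0000).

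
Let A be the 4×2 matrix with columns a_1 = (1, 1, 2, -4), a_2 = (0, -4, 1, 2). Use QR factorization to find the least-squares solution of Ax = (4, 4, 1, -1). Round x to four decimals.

q_1 = a_1/‖a_1‖ = (1, 1, 2, -4)/4.6904 = (0.2132, 0.2132, 0.4264, -0.8528).
r_{12} = q_1·a_2 = -2.1320.
u_2 = a_2 + 2.1320·q_1 = (0.4545, -3.5455, 1.9091, 0.1818).
‖u_2‖ = 4.0564, so q_2 = (0.1121, -0.8740, 0.4706, 0.0448).
Qᵀb = (2.9848, -2.6221).
Back-substitute: x_2 = -2.6221/4.0564 = -0.6464.
x_1 = (2.9848 + 2.1320·(-0.6464))/4.6904 = 0.3425.

x = (0.3425, -0.6464)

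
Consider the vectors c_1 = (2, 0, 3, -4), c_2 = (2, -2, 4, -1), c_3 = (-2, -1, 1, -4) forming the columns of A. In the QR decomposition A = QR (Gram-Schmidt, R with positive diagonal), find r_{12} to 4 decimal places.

r_{12} = 3.7139

e_1 = c_1/‖c_1‖ = (2, 0, 3, -4)/5.3852 = (0.3714, 0.0000, 0.5571, -0.7428).
r_{12} = e_1·c_2 = 3.7139.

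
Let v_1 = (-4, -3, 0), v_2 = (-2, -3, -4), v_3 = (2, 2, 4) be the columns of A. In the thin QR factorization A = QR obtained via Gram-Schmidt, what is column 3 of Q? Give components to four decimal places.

e_3 = (0.5747, -0.7663, 0.2873)

v_1 = (-4, -3, 0); ‖v_1‖ = 5.0000, so e_1 = (-0.8000, -0.6000, 0.0000).
e_1·v_2 = (-0.8000)·(-2) + (-0.6000)·(-3) + 0.0000·(-4) = 3.4000.
u_2 = v_2 − 3.4000·e_1 = (0.7200, -0.9600, -4.0000).
‖u_2‖ = 4.1761, so e_2 = (0.1724, -0.2299, -0.9578).
e_1·v_3 = (-0.8000)·2 + (-0.6000)·2 + 0.0000·4 = -2.8000; e_2·v_3 = 0.1724·2 + (-0.2299)·2 + (-0.9578)·4 = -3.9462.
u_3 = v_3 + 2.8000·e_1 + 3.9462·e_2 = (0.4404, -0.5872, 0.2202).
‖u_3‖ = 0.7663, so e_3 = (0.5747, -0.7663, 0.2873).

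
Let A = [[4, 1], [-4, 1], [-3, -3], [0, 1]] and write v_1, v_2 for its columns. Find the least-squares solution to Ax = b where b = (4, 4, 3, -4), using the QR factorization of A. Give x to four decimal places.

x = (-0.1533, -0.3017)

v_1 = (4, -4, -3, 0); ‖v_1‖ = 6.4031, so q_1 = (0.6247, -0.6247, -0.4685, 0.0000).
q_1·v_2 = 0.6247·1 + (-0.6247)·1 + (-0.4685)·(-3) + 0.0000·1 = 1.4056.
u_2 = v_2 − 1.4056·q_1 = (0.1220, 1.8780, -2.3415, 1.0000).
‖u_2‖ = 3.1661, so q_2 = (0.0385, 0.5932, -0.7395, 0.3158).
Qᵀb = (-1.4056, -0.9552).
Back-substitute: x_2 = -0.9552/3.1661 = -0.3017.
x_1 = (-1.4056 − 1.4056·(-0.3017))/6.4031 = -0.1533.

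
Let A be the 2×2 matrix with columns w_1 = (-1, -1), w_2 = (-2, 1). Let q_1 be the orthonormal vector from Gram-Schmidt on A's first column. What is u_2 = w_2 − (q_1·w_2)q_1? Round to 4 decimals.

u_2 = (-1.5000, 1.5000)

w_1 = (-1, -1); ‖w_1‖ = 1.4142, so q_1 = (-0.7071, -0.7071).
q_1·w_2 = (-0.7071)·(-2) + (-0.7071)·1 = 0.7071.
u_2 = w_2 − 0.7071·q_1 = (-1.5000, 1.5000).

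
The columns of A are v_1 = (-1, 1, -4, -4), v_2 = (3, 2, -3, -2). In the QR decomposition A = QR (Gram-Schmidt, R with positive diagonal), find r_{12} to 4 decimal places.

r_{12} = 3.2585

v_1 = (-1, 1, -4, -4); ‖v_1‖ = 5.8310, so e_1 = (-0.1715, 0.1715, -0.6860, -0.6860).
r_{12} = e_1·v_2 = 3.2585.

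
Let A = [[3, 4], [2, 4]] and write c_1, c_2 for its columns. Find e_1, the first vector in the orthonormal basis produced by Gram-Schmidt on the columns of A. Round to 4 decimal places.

e_1 = (0.8321, 0.5547)

c_1 = (3, 2); ‖c_1‖ = 3.6056, so e_1 = (0.8321, 0.5547).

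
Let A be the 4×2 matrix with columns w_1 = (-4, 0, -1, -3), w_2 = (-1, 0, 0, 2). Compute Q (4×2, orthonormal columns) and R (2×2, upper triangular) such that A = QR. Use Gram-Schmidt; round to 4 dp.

Q = [[-0.7845, -0.5940], [0.0000, 0.0000], [-0.1961, -0.0349], [-0.5883, 0.8037]], R = [[5.0990, -0.3922], [0.0000, 2.2014]]

q_1 = w_1/‖w_1‖ = (-4, 0, -1, -3)/5.0990 = (-0.7845, 0.0000, -0.1961, -0.5883).
r_{12} = q_1·w_2 = -0.3922.
u_2 = w_2 + 0.3922·q_1 = (-1.3077, 0.0000, -0.0769, 1.7692).
‖u_2‖ = 2.2014, so q_2 = (-0.5940, 0.0000, -0.0349, 0.8037).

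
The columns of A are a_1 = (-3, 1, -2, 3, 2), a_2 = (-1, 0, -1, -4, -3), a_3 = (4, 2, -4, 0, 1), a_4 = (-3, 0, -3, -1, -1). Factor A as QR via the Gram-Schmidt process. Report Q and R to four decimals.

Q = [[-0.5774, -0.5367, 0.6030, 0.0556], [0.1925, 0.1057, 0.3423, -0.9071], [-0.3849, -0.4310, -0.7084, -0.4036], [0.5774, -0.5611, -0.0611, 0.1037], [0.3849, -0.4473, 0.1166, -0.0223]], R = [[5.1962, -2.5019, 0.0000, 1.9245], [0.0000, 4.5542, -0.6587, 3.9117], [0.0000, 0.0000, 6.0470, 0.2608], [0.0000, 0.0000, 0.0000, 0.9626]]

e_1 = a_1/‖a_1‖ = (-3, 1, -2, 3, 2)/5.1962 = (-0.5774, 0.1925, -0.3849, 0.5774, 0.3849).
r_{12} = e_1·a_2 = -2.5019.
u_2 = a_2 + 2.5019·e_1 = (-2.4444, 0.4815, -1.9630, -2.5556, -2.0370).
‖u_2‖ = 4.5542, so e_2 = (-0.5367, 0.1057, -0.4310, -0.5611, -0.4473).
r_{13} = e_1·a_3 = 0.0000; r_{23} = e_2·a_3 = -0.6587.
u_3 = a_3 − 0.0000·e_1 + 0.6587·e_2 = (3.6464, 2.0696, -4.2839, -0.3696, 0.7054).
‖u_3‖ = 6.0470, so e_3 = (0.6030, 0.3423, -0.7084, -0.0611, 0.1166).
r_{14} = e_1·a_4 = 1.9245; r_{24} = e_2·a_4 = 3.9117; r_{34} = e_3·a_4 = 0.2608.
u_4 = a_4 − 1.9245·e_1 − 3.9117·e_2 − 0.2608·e_3 = (0.0535, -0.8732, -0.3885, 0.0999, -0.0215).
‖u_4‖ = 0.9626, so e_4 = (0.0556, -0.9071, -0.4036, 0.1037, -0.0223).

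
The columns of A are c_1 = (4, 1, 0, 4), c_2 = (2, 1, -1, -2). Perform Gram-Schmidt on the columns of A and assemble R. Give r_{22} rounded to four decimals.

c_1 = (4, 1, 0, 4); ‖c_1‖ = 5.7446, so e_1 = (0.6963, 0.1741, 0.0000, 0.6963).
e_1·c_2 = 0.6963·2 + 0.1741·1 + 0.0000·(-1) + 0.6963·(-2) = 0.1741.
u_2 = c_2 − 0.1741·e_1 = (1.8788, 0.9697, -1.0000, -2.1212).
r_{22} = ‖u_2‖ = 3.1575.

r_{22} = 3.1575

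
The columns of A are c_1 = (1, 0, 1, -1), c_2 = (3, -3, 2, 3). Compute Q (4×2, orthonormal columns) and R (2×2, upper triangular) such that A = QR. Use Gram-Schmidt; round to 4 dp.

Q = [[0.5774, 0.4284], [0.0000, -0.5508], [0.5774, 0.2448], [-0.5774, 0.6732]], R = [[1.7321, 1.1547], [0.0000, 5.4467]]

e_1 = c_1/‖c_1‖ = (1, 0, 1, -1)/1.7321 = (0.5774, 0.0000, 0.5774, -0.5774).
r_{12} = e_1·c_2 = 1.1547.
u_2 = c_2 − 1.1547·e_1 = (2.3333, -3.0000, 1.3333, 3.6667).
‖u_2‖ = 5.4467, so e_2 = (0.4284, -0.5508, 0.2448, 0.6732).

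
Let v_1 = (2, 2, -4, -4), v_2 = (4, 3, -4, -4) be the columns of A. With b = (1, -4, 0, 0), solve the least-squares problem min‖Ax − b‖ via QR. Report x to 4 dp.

x = (0.1585, -0.2683)

e_1 = v_1/‖v_1‖ = (2, 2, -4, -4)/6.3246 = (0.3162, 0.3162, -0.6325, -0.6325).
r_{12} = e_1·v_2 = 7.2732.
u_2 = v_2 − 7.2732·e_1 = (1.7000, 0.7000, 0.6000, 0.6000).
‖u_2‖ = 2.0248, so e_2 = (0.8396, 0.3457, 0.2963, 0.2963).
Qᵀb = (-0.9487, -0.5433).
Back-substitute: x_2 = -0.5433/2.0248 = -0.2683.
x_1 = (-0.9487 − 7.2732·(-0.2683))/6.3246 = 0.1585.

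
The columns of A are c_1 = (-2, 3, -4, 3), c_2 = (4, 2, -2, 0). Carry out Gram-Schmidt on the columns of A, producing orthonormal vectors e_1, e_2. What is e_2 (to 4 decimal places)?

e_1 = c_1/‖c_1‖ = (-2, 3, -4, 3)/6.1644 = (-0.3244, 0.4867, -0.6489, 0.4867).
r_{12} = e_1·c_2 = 0.9733.
u_2 = c_2 − 0.9733·e_1 = (4.3158, 1.5263, -1.3684, -0.4737).
‖u_2‖ = 4.8013, so e_2 = (0.8989, 0.3179, -0.2850, -0.0987).

e_2 = (0.8989, 0.3179, -0.2850, -0.0987)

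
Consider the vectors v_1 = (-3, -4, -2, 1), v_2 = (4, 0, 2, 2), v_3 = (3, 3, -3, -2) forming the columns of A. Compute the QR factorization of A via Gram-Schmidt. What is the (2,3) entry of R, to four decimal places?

r_{23} = -1.4197

q_1 = v_1/‖v_1‖ = (-3, -4, -2, 1)/5.4772 = (-0.5477, -0.7303, -0.3651, 0.1826).
r_{12} = q_1·v_2 = -2.5560.
u_2 = v_2 + 2.5560·q_1 = (2.6000, -1.8667, 1.0667, 2.4667).
‖u_2‖ = 4.1793, so q_2 = (0.6221, -0.4466, 0.2552, 0.5902).
r_{23} = q_2·v_3 = -1.4197.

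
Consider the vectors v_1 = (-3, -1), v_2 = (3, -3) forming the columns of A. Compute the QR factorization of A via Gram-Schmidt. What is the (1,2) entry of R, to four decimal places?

e_1 = v_1/‖v_1‖ = (-3, -1)/3.1623 = (-0.9487, -0.3162).
r_{12} = e_1·v_2 = -1.8974.

r_{12} = -1.8974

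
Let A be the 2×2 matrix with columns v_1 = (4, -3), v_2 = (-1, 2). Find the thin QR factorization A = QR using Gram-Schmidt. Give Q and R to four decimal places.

Q = [[0.8000, 0.6000], [-0.6000, 0.8000]], R = [[5.0000, -2.0000], [0.0000, 1.0000]]

v_1 = (4, -3); ‖v_1‖ = 5.0000, so q_1 = (0.8000, -0.6000).
q_1·v_2 = 0.8000·(-1) + (-0.6000)·2 = -2.0000.
u_2 = v_2 + 2.0000·q_1 = (0.6000, 0.8000).
‖u_2‖ = 1.0000, so q_2 = (0.6000, 0.8000).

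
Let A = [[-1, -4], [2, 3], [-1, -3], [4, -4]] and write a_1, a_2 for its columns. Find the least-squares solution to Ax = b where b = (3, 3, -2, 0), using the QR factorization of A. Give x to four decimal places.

x = (0.2374, 0.0742)

a_1 = (-1, 2, -1, 4); ‖a_1‖ = 4.6904, so e_1 = (-0.2132, 0.4264, -0.2132, 0.8528).
e_1·a_2 = (-0.2132)·(-4) + 0.4264·3 + (-0.2132)·(-3) + 0.8528·(-4) = -0.6396.
u_2 = a_2 + 0.6396·e_1 = (-4.1364, 3.2727, -3.1364, -3.4545).
‖u_2‖ = 7.0421, so e_2 = (-0.5874, 0.4647, -0.4454, -0.4906).
Qᵀb = (1.0660, 0.5228).
Back-substitute: x_2 = 0.5228/7.0421 = 0.0742.
x_1 = (1.0660 + 0.6396·0.0742)/4.6904 = 0.2374.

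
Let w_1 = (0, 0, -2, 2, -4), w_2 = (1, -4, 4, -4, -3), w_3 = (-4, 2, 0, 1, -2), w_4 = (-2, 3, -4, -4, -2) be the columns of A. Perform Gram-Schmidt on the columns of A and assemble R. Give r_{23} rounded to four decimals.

w_1 = (0, 0, -2, 2, -4); ‖w_1‖ = 4.8990, so e_1 = (0.0000, 0.0000, -0.4082, 0.4082, -0.8165).
e_1·w_2 = 0.0000·1 + 0.0000·(-4) + (-0.4082)·4 + 0.4082·(-4) + (-0.8165)·(-3) = -0.8165.
u_2 = w_2 + 0.8165·e_1 = (1.0000, -4.0000, 3.6667, -3.6667, -3.6667).
‖u_2‖ = 7.5719, so e_2 = (0.1321, -0.5283, 0.4842, -0.4842, -0.4842).
r_{23} = e_2·w_3 = -1.1006.

r_{23} = -1.1006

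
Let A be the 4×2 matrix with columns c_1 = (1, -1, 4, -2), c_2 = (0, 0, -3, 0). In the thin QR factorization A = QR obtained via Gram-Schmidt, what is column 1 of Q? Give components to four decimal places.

c_1 = (1, -1, 4, -2); ‖c_1‖ = 4.6904, so q_1 = (0.2132, -0.2132, 0.8528, -0.4264).

q_1 = (0.2132, -0.2132, 0.8528, -0.4264)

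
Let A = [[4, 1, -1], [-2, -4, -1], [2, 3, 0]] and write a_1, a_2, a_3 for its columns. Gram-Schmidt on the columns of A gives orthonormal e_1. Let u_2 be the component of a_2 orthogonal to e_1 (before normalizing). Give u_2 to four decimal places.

u_2 = (-2.0000, -2.5000, 1.5000)

a_1 = (4, -2, 2); ‖a_1‖ = 4.8990, so e_1 = (0.8165, -0.4082, 0.4082).
e_1·a_2 = 0.8165·1 + (-0.4082)·(-4) + 0.4082·3 = 3.6742.
u_2 = a_2 − 3.6742·e_1 = (-2.0000, -2.5000, 1.5000).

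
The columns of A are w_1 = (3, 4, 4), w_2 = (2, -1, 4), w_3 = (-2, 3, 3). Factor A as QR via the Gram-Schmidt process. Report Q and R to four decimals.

q_1 = w_1/‖w_1‖ = (3, 4, 4)/6.4031 = (0.4685, 0.6247, 0.6247).
r_{12} = q_1·w_2 = 2.8111.
u_2 = w_2 − 2.8111·q_1 = (0.6829, -2.7561, 2.2439).
‖u_2‖ = 3.6191, so q_2 = (0.1887, -0.7616, 0.6200).
r_{13} = q_1·w_3 = 2.8111; r_{23} = q_2·w_3 = -0.8020.
u_3 = w_3 − 2.8111·q_1 + 0.8020·q_2 = (-3.1657, 0.6331, 1.7412).
‖u_3‖ = 3.6680, so q_3 = (-0.8631, 0.1726, 0.4747).

Q = [[0.4685, 0.1887, -0.8631], [0.6247, -0.7616, 0.1726], [0.6247, 0.6200, 0.4747]], R = [[6.4031, 2.8111, 2.8111], [0.0000, 3.6191, -0.8020], [0.0000, 0.0000, 3.6680]]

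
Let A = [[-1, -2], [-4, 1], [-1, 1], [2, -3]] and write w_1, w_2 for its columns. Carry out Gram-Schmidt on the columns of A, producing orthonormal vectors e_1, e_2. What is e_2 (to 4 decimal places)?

e_2 = (-0.7161, -0.1892, 0.1756, -0.6485)

e_1 = w_1/‖w_1‖ = (-1, -4, -1, 2)/4.6904 = (-0.2132, -0.8528, -0.2132, 0.4264).
r_{12} = e_1·w_2 = -1.9188.
u_2 = w_2 + 1.9188·e_1 = (-2.4091, -0.6364, 0.5909, -2.1818).
‖u_2‖ = 3.3643, so e_2 = (-0.7161, -0.1892, 0.1756, -0.6485).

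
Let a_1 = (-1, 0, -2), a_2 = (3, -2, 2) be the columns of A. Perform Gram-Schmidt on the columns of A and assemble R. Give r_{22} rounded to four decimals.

r_{22} = 2.6833

a_1 = (-1, 0, -2); ‖a_1‖ = 2.2361, so q_1 = (-0.4472, 0.0000, -0.8944).
q_1·a_2 = (-0.4472)·3 + 0.0000·(-2) + (-0.8944)·2 = -3.1305.
u_2 = a_2 + 3.1305·q_1 = (1.6000, -2.0000, -0.8000).
r_{22} = ‖u_2‖ = 2.6833.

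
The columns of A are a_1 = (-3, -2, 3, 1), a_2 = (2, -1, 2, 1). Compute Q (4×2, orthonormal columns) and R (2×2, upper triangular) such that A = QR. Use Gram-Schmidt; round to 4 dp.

Q = [[-0.6255, 0.7714], [-0.4170, -0.2384], [0.6255, 0.5190], [0.2085, 0.2805]], R = [[4.7958, 0.6255], [0.0000, 3.0998]]

a_1 = (-3, -2, 3, 1); ‖a_1‖ = 4.7958, so e_1 = (-0.6255, -0.4170, 0.6255, 0.2085).
e_1·a_2 = (-0.6255)·2 + (-0.4170)·(-1) + 0.6255·2 + 0.2085·1 = 0.6255.
u_2 = a_2 − 0.6255·e_1 = (2.3913, -0.7391, 1.6087, 0.8696).
‖u_2‖ = 3.0998, so e_2 = (0.7714, -0.2384, 0.5190, 0.2805).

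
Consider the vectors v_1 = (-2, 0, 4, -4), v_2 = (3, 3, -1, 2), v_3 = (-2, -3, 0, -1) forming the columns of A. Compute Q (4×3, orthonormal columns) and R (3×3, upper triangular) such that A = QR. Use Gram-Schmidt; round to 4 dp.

Q = [[-0.3333, 0.5345, 0.7766], [0.0000, 0.8018, -0.5518], [0.6667, 0.2673, 0.1022], [-0.6667, 0.0000, -0.2861]], R = [[6.0000, -3.0000, 1.3333], [0.0000, 3.7417, -3.4744], [0.0000, 0.0000, 0.3883]]

v_1 = (-2, 0, 4, -4); ‖v_1‖ = 6.0000, so q_1 = (-0.3333, 0.0000, 0.6667, -0.6667).
q_1·v_2 = (-0.3333)·3 + 0.0000·3 + 0.6667·(-1) + (-0.6667)·2 = -3.0000.
u_2 = v_2 + 3.0000·q_1 = (2.0000, 3.0000, 1.0000, 0.0000).
‖u_2‖ = 3.7417, so q_2 = (0.5345, 0.8018, 0.2673, 0.0000).
q_1·v_3 = (-0.3333)·(-2) + 0.0000·(-3) + 0.6667·0 + (-0.6667)·(-1) = 1.3333; q_2·v_3 = 0.5345·(-2) + 0.8018·(-3) + 0.2673·0 + 0.0000·(-1) = -3.4744.
u_3 = v_3 − 1.3333·q_1 + 3.4744·q_2 = (0.3016, -0.2143, 0.0397, -0.1111).
‖u_3‖ = 0.3883, so q_3 = (0.7766, -0.5518, 0.1022, -0.2861).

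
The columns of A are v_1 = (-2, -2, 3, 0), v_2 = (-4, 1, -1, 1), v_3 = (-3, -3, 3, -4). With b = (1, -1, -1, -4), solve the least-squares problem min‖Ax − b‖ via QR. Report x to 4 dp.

x = (-1.2911, -0.3169, 0.9476)

e_1 = v_1/‖v_1‖ = (-2, -2, 3, 0)/4.1231 = (-0.4851, -0.4851, 0.7276, 0.0000).
r_{12} = e_1·v_2 = 0.7276.
u_2 = v_2 − 0.7276·e_1 = (-3.6471, 1.3529, -1.5294, 1.0000).
‖u_2‖ = 4.2977, so e_2 = (-0.8486, 0.3148, -0.3559, 0.2327).
r_{13} = e_1·v_3 = 5.0932; r_{23} = e_2·v_3 = -0.3969.
u_3 = v_3 − 5.0932·e_1 + 0.3969·e_2 = (-0.8662, -0.4045, -0.8471, -3.9076).
‖u_3‖ = 4.1111, so e_3 = (-0.2107, -0.0984, -0.2061, -0.9505).
Qᵀb = (-0.7276, -1.7383, 3.8958).
Back-substitute: x_3 = 3.8958/4.1111 = 0.9476.
x_2 = (-1.7383 + 0.3969·0.9476)/4.2977 = -0.3169.
x_1 = (-0.7276 − 0.7276·(-0.3169) − 5.0932·0.9476)/4.1231 = -1.2911.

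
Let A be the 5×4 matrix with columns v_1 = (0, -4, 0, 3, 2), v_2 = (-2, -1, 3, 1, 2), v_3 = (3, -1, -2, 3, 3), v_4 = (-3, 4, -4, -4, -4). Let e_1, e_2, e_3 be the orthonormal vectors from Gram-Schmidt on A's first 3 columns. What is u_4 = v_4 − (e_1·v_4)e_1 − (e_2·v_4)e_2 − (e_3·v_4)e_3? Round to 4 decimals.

u_4 = (-2.7791, 0.8127, -2.4167, 0.3732, 1.0657)

e_1 = v_1/‖v_1‖ = (0, -4, 0, 3, 2)/5.3852 = (0.0000, -0.7428, 0.0000, 0.5571, 0.3714).
r_{12} = e_1·v_2 = 2.0426.
u_2 = v_2 − 2.0426·e_1 = (-2.0000, 0.5172, 3.0000, -0.1379, 1.2414).
‖u_2‖ = 3.8507, so e_2 = (-0.5194, 0.1343, 0.7791, -0.0358, 0.3224).
r_{13} = e_1·v_3 = 3.5282; r_{23} = e_2·v_3 = -2.3910.
u_3 = v_3 − 3.5282·e_1 + 2.3910·e_2 = (1.7581, 1.9419, -0.1372, 0.9488, 2.4605).
‖u_3‖ = 3.7195, so e_3 = (0.4727, 0.5221, -0.0369, 0.2551, 0.6615).
r_{14} = e_1·v_4 = -6.6850; r_{24} = e_2·v_4 = -2.1671; r_{34} = e_3·v_4 = -2.8486.
u_4 = v_4 + 6.6850·e_1 + 2.1671·e_2 + 2.8486·e_3 = (-2.7791, 0.8127, -2.4167, 0.3732, 1.0657).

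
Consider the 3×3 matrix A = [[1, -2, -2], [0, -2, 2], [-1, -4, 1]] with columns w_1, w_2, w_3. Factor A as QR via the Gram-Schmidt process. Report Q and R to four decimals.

w_1 = (1, 0, -1); ‖w_1‖ = 1.4142, so q_1 = (0.7071, 0.0000, -0.7071).
q_1·w_2 = 0.7071·(-2) + 0.0000·(-2) + (-0.7071)·(-4) = 1.4142.
u_2 = w_2 − 1.4142·q_1 = (-3.0000, -2.0000, -3.0000).
‖u_2‖ = 4.6904, so q_2 = (-0.6396, -0.4264, -0.6396).
q_1·w_3 = 0.7071·(-2) + 0.0000·2 + (-0.7071)·1 = -2.1213; q_2·w_3 = (-0.6396)·(-2) + (-0.4264)·2 + (-0.6396)·1 = -0.2132.
u_3 = w_3 + 2.1213·q_1 + 0.2132·q_2 = (-0.6364, 1.9091, -0.6364).
‖u_3‖ = 2.1106, so q_3 = (-0.3015, 0.9045, -0.3015).

Q = [[0.7071, -0.6396, -0.3015], [0.0000, -0.4264, 0.9045], [-0.7071, -0.6396, -0.3015]], R = [[1.4142, 1.4142, -2.1213], [0.0000, 4.6904, -0.2132], [0.0000, 0.0000, 2.1106]]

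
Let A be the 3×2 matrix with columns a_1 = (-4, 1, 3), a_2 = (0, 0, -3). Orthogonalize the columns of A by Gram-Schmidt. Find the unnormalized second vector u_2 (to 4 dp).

u_2 = (-1.3846, 0.3462, -1.9615)

a_1 = (-4, 1, 3); ‖a_1‖ = 5.0990, so e_1 = (-0.7845, 0.1961, 0.5883).
e_1·a_2 = (-0.7845)·0 + 0.1961·0 + 0.5883·(-3) = -1.7650.
u_2 = a_2 + 1.7650·e_1 = (-1.3846, 0.3462, -1.9615).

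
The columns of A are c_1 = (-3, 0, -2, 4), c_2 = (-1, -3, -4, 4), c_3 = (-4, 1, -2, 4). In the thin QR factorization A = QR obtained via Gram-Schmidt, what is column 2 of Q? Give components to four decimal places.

e_2 = (0.4367, -0.7306, -0.5206, 0.0672)

c_1 = (-3, 0, -2, 4); ‖c_1‖ = 5.3852, so e_1 = (-0.5571, 0.0000, -0.3714, 0.7428).
e_1·c_2 = (-0.5571)·(-1) + 0.0000·(-3) + (-0.3714)·(-4) + 0.7428·4 = 5.0138.
u_2 = c_2 − 5.0138·e_1 = (1.7931, -3.0000, -2.1379, 0.2759).
‖u_2‖ = 4.1063, so e_2 = (0.4367, -0.7306, -0.5206, 0.0672).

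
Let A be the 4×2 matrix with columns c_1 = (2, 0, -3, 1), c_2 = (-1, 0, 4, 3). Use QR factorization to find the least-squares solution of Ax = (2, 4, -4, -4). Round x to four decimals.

x = (-0.0741, -1.1852)

q_1 = c_1/‖c_1‖ = (2, 0, -3, 1)/3.7417 = (0.5345, 0.0000, -0.8018, 0.2673).
r_{12} = q_1·c_2 = -2.9399.
u_2 = c_2 + 2.9399·q_1 = (0.5714, 0.0000, 1.6429, 3.7857).
‖u_2‖ = 4.1662, so q_2 = (0.1372, 0.0000, 0.3943, 0.9087).
Qᵀb = (3.2071, -4.9377).
Back-substitute: x_2 = -4.9377/4.1662 = -1.1852.
x_1 = (3.2071 + 2.9399·(-1.1852))/3.7417 = -0.0741.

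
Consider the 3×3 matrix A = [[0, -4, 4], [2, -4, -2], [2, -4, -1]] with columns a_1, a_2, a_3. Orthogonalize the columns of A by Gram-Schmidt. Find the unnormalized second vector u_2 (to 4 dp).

u_2 = (-4.0000, 0.0000, 0.0000)

a_1 = (0, 2, 2); ‖a_1‖ = 2.8284, so q_1 = (0.0000, 0.7071, 0.7071).
q_1·a_2 = 0.0000·(-4) + 0.7071·(-4) + 0.7071·(-4) = -5.6569.
u_2 = a_2 + 5.6569·q_1 = (-4.0000, 0.0000, 0.0000).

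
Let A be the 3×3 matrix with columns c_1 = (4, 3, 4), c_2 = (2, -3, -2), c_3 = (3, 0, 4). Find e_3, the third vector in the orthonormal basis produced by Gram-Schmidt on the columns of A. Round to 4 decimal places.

c_1 = (4, 3, 4); ‖c_1‖ = 6.4031, so e_1 = (0.6247, 0.4685, 0.6247).
e_1·c_2 = 0.6247·2 + 0.4685·(-3) + 0.6247·(-2) = -1.4056.
u_2 = c_2 + 1.4056·e_1 = (2.8780, -2.3415, -1.1220).
‖u_2‖ = 3.8761, so e_2 = (0.7425, -0.6041, -0.2895).
e_1·c_3 = 0.6247·3 + 0.4685·0 + 0.6247·4 = 4.3729; e_2·c_3 = 0.7425·3 + (-0.6041)·0 + (-0.2895)·4 = 1.0697.
u_3 = c_3 − 4.3729·e_1 − 1.0697·e_2 = (-0.5260, -1.4026, 1.5779).
‖u_3‖ = 2.1757, so e_3 = (-0.2417, -0.6447, 0.7252).

e_3 = (-0.2417, -0.6447, 0.7252)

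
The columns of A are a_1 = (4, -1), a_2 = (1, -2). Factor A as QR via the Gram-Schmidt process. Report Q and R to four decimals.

Q = [[0.9701, -0.2425], [-0.2425, -0.9701]], R = [[4.1231, 1.4552], [0.0000, 1.6977]]

a_1 = (4, -1); ‖a_1‖ = 4.1231, so q_1 = (0.9701, -0.2425).
q_1·a_2 = 0.9701·1 + (-0.2425)·(-2) = 1.4552.
u_2 = a_2 − 1.4552·q_1 = (-0.4118, -1.6471).
‖u_2‖ = 1.6977, so q_2 = (-0.2425, -0.9701).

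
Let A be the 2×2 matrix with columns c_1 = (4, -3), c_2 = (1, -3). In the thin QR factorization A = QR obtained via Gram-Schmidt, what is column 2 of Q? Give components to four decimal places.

q_1 = c_1/‖c_1‖ = (4, -3)/5.0000 = (0.8000, -0.6000).
r_{12} = q_1·c_2 = 2.6000.
u_2 = c_2 − 2.6000·q_1 = (-1.0800, -1.4400).
‖u_2‖ = 1.8000, so q_2 = (-0.6000, -0.8000).

q_2 = (-0.6000, -0.8000)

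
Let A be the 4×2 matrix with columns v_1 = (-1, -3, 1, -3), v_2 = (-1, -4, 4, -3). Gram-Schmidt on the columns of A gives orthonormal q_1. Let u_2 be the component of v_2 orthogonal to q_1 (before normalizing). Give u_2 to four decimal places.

u_2 = (0.3000, -0.1000, 2.7000, 0.9000)

v_1 = (-1, -3, 1, -3); ‖v_1‖ = 4.4721, so q_1 = (-0.2236, -0.6708, 0.2236, -0.6708).
q_1·v_2 = (-0.2236)·(-1) + (-0.6708)·(-4) + 0.2236·4 + (-0.6708)·(-3) = 5.8138.
u_2 = v_2 − 5.8138·q_1 = (0.3000, -0.1000, 2.7000, 0.9000).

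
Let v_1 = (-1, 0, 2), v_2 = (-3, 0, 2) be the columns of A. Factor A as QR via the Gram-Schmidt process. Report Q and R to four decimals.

v_1 = (-1, 0, 2); ‖v_1‖ = 2.2361, so q_1 = (-0.4472, 0.0000, 0.8944).
q_1·v_2 = (-0.4472)·(-3) + 0.0000·0 + 0.8944·2 = 3.1305.
u_2 = v_2 − 3.1305·q_1 = (-1.6000, 0.0000, -0.8000).
‖u_2‖ = 1.7889, so q_2 = (-0.8944, 0.0000, -0.4472).

Q = [[-0.4472, -0.8944], [0.0000, 0.0000], [0.8944, -0.4472]], R = [[2.2361, 3.1305], [0.0000, 1.7889]]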